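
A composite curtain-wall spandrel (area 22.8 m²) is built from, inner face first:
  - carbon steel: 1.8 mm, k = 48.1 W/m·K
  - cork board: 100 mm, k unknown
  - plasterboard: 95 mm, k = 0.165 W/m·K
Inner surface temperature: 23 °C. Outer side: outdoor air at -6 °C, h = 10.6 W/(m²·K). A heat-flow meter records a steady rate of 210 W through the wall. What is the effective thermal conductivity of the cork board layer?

Using the resistance-network approach (series):
R_carbon steel = L/(kA) = 0.0018/(48.1×22.8) = 1.641×10^-6 K/W
R_plasterboard = L/(kA) = 0.095/(0.165×22.8) = 0.02525 K/W
R_outer film = 1/(h_o·A) = 1/(10.6×22.8) = 0.004138 K/W
Sum of known resistances R_other = 0.02939 K/W
Total R = ΔT/Q = 29/210 = 0.1381 K/W
R_cork board = R_total − R_other = 0.1087 K/W
k = L/(R·A) = 0.1/(0.1087×22.8)

k ≈ 0.0403 W/(m·K)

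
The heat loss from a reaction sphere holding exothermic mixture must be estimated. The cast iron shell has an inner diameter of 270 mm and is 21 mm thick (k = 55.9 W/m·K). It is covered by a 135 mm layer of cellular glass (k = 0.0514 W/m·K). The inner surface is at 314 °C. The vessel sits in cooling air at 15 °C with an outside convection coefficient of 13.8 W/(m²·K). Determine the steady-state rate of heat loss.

For a spherical shell R = (1/r₁ − 1/r₂)/(4πk); film R = 1/(h·4πr²). In series:
R_cast iron shell = (1/0.135 − 1/0.156)/(4π×55.9) = 0.00142 K/W
R_cellular glass = (1/0.156 − 1/0.291)/(4π×0.0514) = 4.604 K/W
R_outer film = 1/(h·4πr_o²) = 1/(13.8×4π×0.291²) = 0.0681 K/W
R_total = 4.674 K/W
Q = ΔT/R_total = 299/4.674

Q ≈ 64 W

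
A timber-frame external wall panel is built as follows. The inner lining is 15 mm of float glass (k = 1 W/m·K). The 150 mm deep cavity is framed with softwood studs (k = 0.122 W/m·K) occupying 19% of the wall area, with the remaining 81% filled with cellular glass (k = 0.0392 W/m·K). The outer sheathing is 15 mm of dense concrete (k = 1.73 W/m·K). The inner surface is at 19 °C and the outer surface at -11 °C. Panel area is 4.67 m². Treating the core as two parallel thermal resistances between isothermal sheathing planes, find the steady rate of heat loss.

Sheathing layers in series; stud and cavity paths in parallel between them.
R_inner = 0.015/(1×4.67) = 0.003212 K/W
R_stud  = 0.15/(0.122×0.19×4.67) = 1.386 K/W
R_cav   = 0.15/(0.0392×0.81×4.67) = 1.012 K/W
1/R_core = 1/R_stud + 1/R_cav → R_core = 0.5847 K/W
R_outer = 0.015/(1.73×4.67) = 0.001857 K/W
R_total = 0.5898 K/W
Q = ΔT/R_total = 30/0.5898

Q ≈ 50.9 W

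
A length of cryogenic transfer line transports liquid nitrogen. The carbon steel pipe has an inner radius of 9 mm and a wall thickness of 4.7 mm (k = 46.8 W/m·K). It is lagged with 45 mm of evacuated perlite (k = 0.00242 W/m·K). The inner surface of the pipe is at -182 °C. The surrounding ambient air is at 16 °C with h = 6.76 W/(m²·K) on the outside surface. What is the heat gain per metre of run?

Cylindrical conduction, so R = ln(r₂/r₁)/(2πkL) per layer, in series:
R_carbon steel pipe wall = ln(13.7/9)/(2π×46.8×1) = 0.001429 K/W
R_evacuated perlite = ln(58.7/13.7)/(2π×0.00242×1) = 95.69 K/W
R_outer film = 1/(h_o·2πr_oL) = 1/(6.76×2π×0.0587×1) = 0.4011 K/W
R_total = 96.1 K/W
Q = ΔT/R_total = 198/96.1

q′ ≈ 2.06 W/m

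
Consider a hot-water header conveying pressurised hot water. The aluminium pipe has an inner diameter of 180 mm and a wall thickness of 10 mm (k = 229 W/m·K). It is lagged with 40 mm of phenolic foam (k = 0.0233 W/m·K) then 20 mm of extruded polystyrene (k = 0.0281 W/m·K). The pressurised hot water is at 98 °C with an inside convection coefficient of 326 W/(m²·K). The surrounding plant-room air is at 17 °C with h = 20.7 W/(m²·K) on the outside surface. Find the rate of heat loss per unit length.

Radial resistances (cylindrical: R_cond = ln(r_o/r_i)/(2πkL), R_conv = 1/(h·2πrL)):
R_inner film = 1/(h_i·2πr₁L) = 1/(326×2π×0.09×1) = 0.005425 K/W
R_aluminium pipe wall = ln(100/90)/(2π×229×1) = 7.323×10^-5 K/W
R_phenolic foam = ln(140/100)/(2π×0.0233×1) = 2.298 K/W
R_extruded polystyrene = ln(160/140)/(2π×0.0281×1) = 0.7563 K/W
R_outer film = 1/(h_o·2πr_oL) = 1/(20.7×2π×0.16×1) = 0.04805 K/W
R_total = 3.108 K/W
Q = ΔT/R_total = 81/3.108

q′ ≈ 26.1 W/m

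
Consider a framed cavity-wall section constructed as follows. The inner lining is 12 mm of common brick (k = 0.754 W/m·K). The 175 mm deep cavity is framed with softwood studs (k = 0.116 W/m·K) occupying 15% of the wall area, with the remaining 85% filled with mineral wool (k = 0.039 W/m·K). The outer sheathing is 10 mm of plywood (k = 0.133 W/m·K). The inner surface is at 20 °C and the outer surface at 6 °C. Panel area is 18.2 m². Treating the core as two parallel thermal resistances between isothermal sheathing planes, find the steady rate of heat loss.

Sheathing layers in series; stud and cavity paths in parallel between them.
R_inner = 0.012/(0.754×18.2) = 8.745×10^-4 K/W
R_stud  = 0.175/(0.116×0.15×18.2) = 0.5526 K/W
R_cav   = 0.175/(0.039×0.85×18.2) = 0.2901 K/W
1/R_core = 1/R_stud + 1/R_cav → R_core = 0.1902 K/W
R_outer = 0.01/(0.133×18.2) = 0.004131 K/W
R_total = 0.1952 K/W
Q = ΔT/R_total = 14/0.1952

Q ≈ 71.7 W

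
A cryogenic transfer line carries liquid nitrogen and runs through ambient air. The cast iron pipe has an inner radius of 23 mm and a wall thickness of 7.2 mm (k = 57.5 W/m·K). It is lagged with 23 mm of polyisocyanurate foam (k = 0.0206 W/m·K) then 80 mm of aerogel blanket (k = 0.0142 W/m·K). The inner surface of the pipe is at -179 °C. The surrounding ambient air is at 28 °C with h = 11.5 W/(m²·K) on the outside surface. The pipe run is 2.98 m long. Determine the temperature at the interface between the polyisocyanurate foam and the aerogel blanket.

T ≈ -118 °C

Cylindrical conduction, so R = ln(r₂/r₁)/(2πkL) per layer, in series:
R_cast iron pipe wall = ln(30.2/23)/(2π×57.5×2.98) = 2.53×10^-4 K/W
R_polyisocyanurate foam = ln(53.2/30.2)/(2π×0.0206×2.98) = 1.468 K/W
R_aerogel blanket = ln(133.2/53.2)/(2π×0.0142×2.98) = 3.452 K/W
R_outer film = 1/(h_o·2πr_oL) = 1/(11.5×2π×0.1332×2.98) = 0.03487 K/W
R_total = 4.955 K/W
Q = ΔT/R_total = 207/4.955
Q = 41.8 W
T_interface = T_inner + Q·ΣR(inner→interface) = -179 + 41.8×1.468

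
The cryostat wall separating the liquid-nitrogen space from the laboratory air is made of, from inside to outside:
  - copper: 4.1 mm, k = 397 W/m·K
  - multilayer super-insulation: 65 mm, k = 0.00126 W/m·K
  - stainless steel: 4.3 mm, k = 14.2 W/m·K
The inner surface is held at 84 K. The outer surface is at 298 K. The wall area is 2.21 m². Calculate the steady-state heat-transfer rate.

Q ≈ 9.17 W

Thermal resistances in series:
R_copper = L/(kA) = 0.0041/(397×2.21) = 4.673×10^-6 K/W
R_multilayer super-insulation = L/(kA) = 0.065/(0.00126×2.21) = 23.34 K/W
R_stainless steel = L/(kA) = 0.0043/(14.2×2.21) = 1.37×10^-4 K/W
R_total = 23.34 K/W
Q = ΔT / R_total = 214 / 23.34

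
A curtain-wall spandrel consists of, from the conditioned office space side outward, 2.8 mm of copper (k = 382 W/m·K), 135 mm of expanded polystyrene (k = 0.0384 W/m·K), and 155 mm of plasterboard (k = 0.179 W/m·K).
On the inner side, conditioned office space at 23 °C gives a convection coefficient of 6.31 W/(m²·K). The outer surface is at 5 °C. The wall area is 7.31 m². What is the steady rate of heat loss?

Using the resistance-network approach (series):
R_inner film = 1/(h_i·A) = 1/(6.31×7.31) = 0.02168 K/W
R_copper = L/(kA) = 0.0028/(382×7.31) = 1.003×10^-6 K/W
R_expanded polystyrene = L/(kA) = 0.135/(0.0384×7.31) = 0.4809 K/W
R_plasterboard = L/(kA) = 0.155/(0.179×7.31) = 0.1185 K/W
R_total = 0.6211 K/W
Q = ΔT / R_total = 18 / 0.6211

Q ≈ 29 W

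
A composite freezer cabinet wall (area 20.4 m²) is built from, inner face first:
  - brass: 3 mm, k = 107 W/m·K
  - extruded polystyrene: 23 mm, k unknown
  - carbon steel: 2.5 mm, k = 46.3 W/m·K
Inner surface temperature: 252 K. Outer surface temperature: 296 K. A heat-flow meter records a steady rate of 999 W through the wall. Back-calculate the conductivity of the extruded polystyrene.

Series thermal resistances:
R_brass = L/(kA) = 0.003/(107×20.4) = 1.374×10^-6 K/W
R_carbon steel = L/(kA) = 0.0025/(46.3×20.4) = 2.647×10^-6 K/W
Sum of known resistances R_other = 4.021×10^-6 K/W
Total R = ΔT/Q = 44/999 = 0.04404 K/W
R_extruded polystyrene = R_total − R_other = 0.04404 K/W
k = L/(R·A) = 0.023/(0.04404×20.4)

k ≈ 0.0256 W/(m·K)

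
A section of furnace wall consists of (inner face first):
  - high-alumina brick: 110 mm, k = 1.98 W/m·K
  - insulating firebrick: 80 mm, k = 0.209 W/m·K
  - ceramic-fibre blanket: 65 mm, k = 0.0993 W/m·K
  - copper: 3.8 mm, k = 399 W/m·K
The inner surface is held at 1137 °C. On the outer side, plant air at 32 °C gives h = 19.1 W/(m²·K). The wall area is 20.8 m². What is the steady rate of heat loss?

Q ≈ 20100 W

Treating each layer as a thermal resistance in series:
R_high-alumina brick = L/(kA) = 0.11/(1.98×20.8) = 0.002671 K/W
R_insulating firebrick = L/(kA) = 0.08/(0.209×20.8) = 0.0184 K/W
R_ceramic-fibre blanket = L/(kA) = 0.065/(0.0993×20.8) = 0.03147 K/W
R_copper = L/(kA) = 0.0038/(399×20.8) = 4.579×10^-7 K/W
R_outer film = 1/(h_o·A) = 1/(19.1×20.8) = 0.002517 K/W
R_total = 0.05506 K/W
Q = ΔT / R_total = 1105 / 0.05506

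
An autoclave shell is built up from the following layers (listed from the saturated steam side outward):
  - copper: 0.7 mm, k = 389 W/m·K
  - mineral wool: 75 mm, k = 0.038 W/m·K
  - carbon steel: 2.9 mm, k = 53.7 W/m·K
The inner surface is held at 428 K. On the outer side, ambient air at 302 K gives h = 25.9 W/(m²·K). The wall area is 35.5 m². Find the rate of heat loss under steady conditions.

Model the wall as resistances in series:
R_copper = L/(kA) = 0.0007/(389×35.5) = 5.069×10^-8 K/W
R_mineral wool = L/(kA) = 0.075/(0.038×35.5) = 0.0556 K/W
R_carbon steel = L/(kA) = 0.0029/(53.7×35.5) = 1.521×10^-6 K/W
R_outer film = 1/(h_o·A) = 1/(25.9×35.5) = 0.001088 K/W
R_total = 0.05669 K/W
Q = ΔT / R_total = 126 / 0.05669

Q ≈ 2220 W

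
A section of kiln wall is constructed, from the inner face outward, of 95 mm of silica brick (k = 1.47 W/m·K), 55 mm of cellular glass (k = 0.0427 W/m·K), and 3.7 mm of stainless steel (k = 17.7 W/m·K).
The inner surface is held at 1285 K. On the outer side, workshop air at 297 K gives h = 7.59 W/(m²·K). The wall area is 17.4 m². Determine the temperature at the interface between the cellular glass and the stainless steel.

Model the wall as resistances in series:
R_silica brick = L/(kA) = 0.095/(1.47×17.4) = 0.003714 K/W
R_cellular glass = L/(kA) = 0.055/(0.0427×17.4) = 0.07403 K/W
R_stainless steel = L/(kA) = 0.0037/(17.7×17.4) = 1.201×10^-5 K/W
R_outer film = 1/(h_o·A) = 1/(7.59×17.4) = 0.007572 K/W
R_total = 0.08532 K/W;  Q = ΔT/R_total = 988/0.08532 = 11580 W
T_interface = T_inner − Q·ΣR(inner→interface) = 1285 − 11600×0.07774

T ≈ 385 K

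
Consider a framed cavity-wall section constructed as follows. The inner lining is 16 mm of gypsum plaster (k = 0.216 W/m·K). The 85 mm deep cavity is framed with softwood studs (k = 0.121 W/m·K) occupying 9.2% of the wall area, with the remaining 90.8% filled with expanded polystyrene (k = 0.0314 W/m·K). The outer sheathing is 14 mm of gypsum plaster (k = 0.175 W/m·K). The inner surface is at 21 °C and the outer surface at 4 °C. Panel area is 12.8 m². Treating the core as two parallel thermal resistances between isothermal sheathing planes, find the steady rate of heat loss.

Q ≈ 94.7 W

Sheathing layers in series; stud and cavity paths in parallel between them.
R_inner = 0.016/(0.216×12.8) = 0.005787 K/W
R_stud  = 0.085/(0.121×0.092×12.8) = 0.5965 K/W
R_cav   = 0.085/(0.0314×0.908×12.8) = 0.2329 K/W
1/R_core = 1/R_stud + 1/R_cav → R_core = 0.1675 K/W
R_outer = 0.014/(0.175×12.8) = 0.00625 K/W
R_total = 0.1795 K/W
Q = ΔT/R_total = 17/0.1795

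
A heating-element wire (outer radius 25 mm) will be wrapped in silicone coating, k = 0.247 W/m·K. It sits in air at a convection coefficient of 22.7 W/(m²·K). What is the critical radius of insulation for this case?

r_cr ≈ 10.9 mm

For a cylinder r_cr = k/h = 0.247/22.7
r_cr = 10.9 mm; since the bare radius (25 mm) is above r_cr, any added insulation will reduce heat loss.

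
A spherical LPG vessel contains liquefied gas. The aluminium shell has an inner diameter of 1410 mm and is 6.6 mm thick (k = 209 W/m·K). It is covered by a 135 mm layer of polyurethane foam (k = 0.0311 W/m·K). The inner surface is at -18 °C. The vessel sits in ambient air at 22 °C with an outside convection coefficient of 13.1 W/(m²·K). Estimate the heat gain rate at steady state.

Q ≈ 68.7 W

Spherical conduction: R = (1/r_in − 1/r_out)/(4πk) per layer; series-sum.
R_aluminium shell = (1/0.705 − 1/0.7116)/(4π×209) = 5.009×10^-6 K/W
R_polyurethane foam = (1/0.7116 − 1/0.8466)/(4π×0.0311) = 0.5734 K/W
R_outer film = 1/(h·4πr_o²) = 1/(13.1×4π×0.8466²) = 0.008475 K/W
R_total = 0.5819 K/W
Q = ΔT/R_total = 40/0.5819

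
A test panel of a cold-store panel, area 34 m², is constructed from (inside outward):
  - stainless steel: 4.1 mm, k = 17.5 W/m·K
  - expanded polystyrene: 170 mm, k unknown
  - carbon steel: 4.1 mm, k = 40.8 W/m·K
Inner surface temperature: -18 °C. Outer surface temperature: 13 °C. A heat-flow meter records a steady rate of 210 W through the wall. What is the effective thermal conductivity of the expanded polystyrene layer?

k ≈ 0.0339 W/(m·K)

Thermal resistances in series:
R_stainless steel = L/(kA) = 0.0041/(17.5×34) = 6.891×10^-6 K/W
R_carbon steel = L/(kA) = 0.0041/(40.8×34) = 2.956×10^-6 K/W
Sum of known resistances R_other = 9.846×10^-6 K/W
Total R = ΔT/Q = 31/210 = 0.1476 K/W
R_expanded polystyrene = R_total − R_other = 0.1476 K/W
k = L/(R·A) = 0.17/(0.1476×34)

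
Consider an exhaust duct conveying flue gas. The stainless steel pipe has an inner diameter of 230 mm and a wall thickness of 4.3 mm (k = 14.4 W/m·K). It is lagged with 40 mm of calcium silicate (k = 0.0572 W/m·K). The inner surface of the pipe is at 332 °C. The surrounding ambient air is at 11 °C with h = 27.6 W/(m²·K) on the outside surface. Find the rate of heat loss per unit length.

For a radial system each layer contributes R = ln(r_out/r_in)/(2πkL); films add R = 1/(hA).
R_stainless steel pipe wall = ln(119.3/115)/(2π×14.4×1) = 4.057×10^-4 K/W
R_calcium silicate = ln(159.3/119.3)/(2π×0.0572×1) = 0.8045 K/W
R_outer film = 1/(h_o·2πr_oL) = 1/(27.6×2π×0.1593×1) = 0.0362 K/W
R_total = 0.8411 K/W
Q = ΔT/R_total = 321/0.8411

q′ ≈ 382 W/m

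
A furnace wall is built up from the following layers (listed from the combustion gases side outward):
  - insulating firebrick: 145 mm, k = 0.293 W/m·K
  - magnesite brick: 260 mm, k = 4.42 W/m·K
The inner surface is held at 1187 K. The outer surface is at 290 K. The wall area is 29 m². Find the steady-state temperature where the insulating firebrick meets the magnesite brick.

Using the resistance-network approach (series):
R_insulating firebrick = L/(kA) = 0.145/(0.293×29) = 0.01706 K/W
R_magnesite brick = L/(kA) = 0.26/(4.42×29) = 0.002028 K/W
R_total = 0.01909 K/W;  Q = ΔT/R_total = 897/0.01909 = 46980 W
T_interface = T_inner − Q·ΣR(inner→interface) = 1187 − 47000×0.01706

T ≈ 385 K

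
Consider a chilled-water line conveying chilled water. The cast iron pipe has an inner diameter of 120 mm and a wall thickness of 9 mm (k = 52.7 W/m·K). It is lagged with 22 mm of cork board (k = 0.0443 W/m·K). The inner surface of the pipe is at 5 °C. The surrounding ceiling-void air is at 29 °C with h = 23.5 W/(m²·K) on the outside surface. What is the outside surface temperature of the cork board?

Per-layer cylindrical resistances, series-summed:
R_cast iron pipe wall = ln(69/60)/(2π×52.7×1) = 4.221×10^-4 K/W
R_cork board = ln(91/69)/(2π×0.0443×1) = 0.9943 K/W
R_outer film = 1/(h_o·2πr_oL) = 1/(23.5×2π×0.091×1) = 0.07442 K/W
R_total = 1.069 K/W
Q = ΔT/R_total = 24/1.069
Q = 22.4 W/m
T_interface = T_inner + Q·ΣR(inner→interface) = 5 + 22.4×0.9947

T ≈ 27.3 °C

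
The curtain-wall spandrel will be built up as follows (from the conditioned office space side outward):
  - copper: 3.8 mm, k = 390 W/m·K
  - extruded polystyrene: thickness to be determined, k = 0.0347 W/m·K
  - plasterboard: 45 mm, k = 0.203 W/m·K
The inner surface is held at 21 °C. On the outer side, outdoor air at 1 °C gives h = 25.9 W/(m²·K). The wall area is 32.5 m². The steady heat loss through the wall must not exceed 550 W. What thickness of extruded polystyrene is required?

L ≈ 32 mm

Series thermal resistances:
R_copper = L/(kA) = 0.0038/(390×32.5) = 2.998×10^-7 K/W
R_plasterboard = L/(kA) = 0.045/(0.203×32.5) = 0.006821 K/W
R_outer film = 1/(h_o·A) = 1/(25.9×32.5) = 0.001188 K/W
Sum of the known resistances R_other = 0.008009 K/W
Required total resistance R_tot = ΔT/Q_allow = 20/550 = 0.03636 K/W
R_extruded polystyrene = R_tot − R_other = 0.02835 K/W
L = R·k·A = 0.02835×0.0347×32.5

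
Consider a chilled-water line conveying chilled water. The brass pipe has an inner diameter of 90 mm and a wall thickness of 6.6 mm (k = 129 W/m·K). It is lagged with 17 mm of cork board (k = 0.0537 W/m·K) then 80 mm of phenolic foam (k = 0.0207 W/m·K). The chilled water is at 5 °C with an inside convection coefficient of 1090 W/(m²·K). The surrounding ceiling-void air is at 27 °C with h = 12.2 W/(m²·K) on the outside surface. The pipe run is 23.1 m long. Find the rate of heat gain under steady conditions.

For a radial system each layer contributes R = ln(r_out/r_in)/(2πkL); films add R = 1/(hA).
R_inner film = 1/(h_i·2πr₁L) = 1/(1090×2π×0.045×23.1) = 1.405×10^-4 K/W
R_brass pipe wall = ln(51.6/45)/(2π×129×23.1) = 7.31×10^-6 K/W
R_cork board = ln(68.6/51.6)/(2π×0.0537×23.1) = 0.03654 K/W
R_phenolic foam = ln(148.6/68.6)/(2π×0.0207×23.1) = 0.2573 K/W
R_outer film = 1/(h_o·2πr_oL) = 1/(12.2×2π×0.1486×23.1) = 0.0038 K/W
R_total = 0.2978 K/W
Q = ΔT/R_total = 22/0.2978

Q ≈ 73.9 W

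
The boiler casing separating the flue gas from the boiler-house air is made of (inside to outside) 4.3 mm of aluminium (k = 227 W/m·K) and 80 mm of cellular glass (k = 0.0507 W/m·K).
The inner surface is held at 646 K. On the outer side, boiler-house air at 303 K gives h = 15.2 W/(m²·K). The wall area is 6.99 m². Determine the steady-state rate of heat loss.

Q ≈ 1460 W

Series thermal resistances:
R_aluminium = L/(kA) = 0.0043/(227×6.99) = 2.71×10^-6 K/W
R_cellular glass = L/(kA) = 0.08/(0.0507×6.99) = 0.2257 K/W
R_outer film = 1/(h_o·A) = 1/(15.2×6.99) = 0.009412 K/W
R_total = 0.2352 K/W
Q = ΔT / R_total = 343 / 0.2352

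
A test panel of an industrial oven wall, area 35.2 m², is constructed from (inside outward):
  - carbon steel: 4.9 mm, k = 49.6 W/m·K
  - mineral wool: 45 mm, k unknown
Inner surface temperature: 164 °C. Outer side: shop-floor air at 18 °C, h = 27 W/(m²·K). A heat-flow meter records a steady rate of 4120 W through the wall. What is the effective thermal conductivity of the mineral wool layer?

k ≈ 0.0372 W/(m·K)

Treating each layer as a thermal resistance in series:
R_carbon steel = L/(kA) = 0.0049/(49.6×35.2) = 2.807×10^-6 K/W
R_outer film = 1/(h_o·A) = 1/(27×35.2) = 0.001052 K/W
Sum of known resistances R_other = 0.001055 K/W
Total R = ΔT/Q = 146/4120 = 0.03544 K/W
R_mineral wool = R_total − R_other = 0.03438 K/W
k = L/(R·A) = 0.045/(0.03438×35.2)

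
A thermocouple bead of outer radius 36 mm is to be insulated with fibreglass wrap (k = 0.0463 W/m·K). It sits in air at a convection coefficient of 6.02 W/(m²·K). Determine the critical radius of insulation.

For a sphere r_cr = 2k/h = 2×0.0463/6.02
r_cr = 15.4 mm; since the bare radius (36 mm) is above r_cr, any added insulation will reduce heat loss.

r_cr ≈ 15.4 mm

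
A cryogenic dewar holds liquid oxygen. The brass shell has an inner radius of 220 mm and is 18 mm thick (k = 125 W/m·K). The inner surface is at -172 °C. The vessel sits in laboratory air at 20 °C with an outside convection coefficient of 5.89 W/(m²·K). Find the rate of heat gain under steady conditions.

Radial (spherical) resistances in series:
R_brass shell = (1/0.22 − 1/0.238)/(4π×125) = 2.189×10^-4 K/W
R_outer film = 1/(h·4πr_o²) = 1/(5.89×4π×0.238²) = 0.2385 K/W
R_total = 0.2387 K/W
Q = ΔT/R_total = 192/0.2387

Q ≈ 804 W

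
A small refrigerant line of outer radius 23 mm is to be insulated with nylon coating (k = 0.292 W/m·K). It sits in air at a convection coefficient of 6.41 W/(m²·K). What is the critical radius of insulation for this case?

For a cylinder r_cr = k/h = 0.292/6.41
r_cr = 45.6 mm; since the bare radius (23 mm) is below r_cr, adding a thin layer of insulation will *increase* heat loss.

r_cr ≈ 45.6 mm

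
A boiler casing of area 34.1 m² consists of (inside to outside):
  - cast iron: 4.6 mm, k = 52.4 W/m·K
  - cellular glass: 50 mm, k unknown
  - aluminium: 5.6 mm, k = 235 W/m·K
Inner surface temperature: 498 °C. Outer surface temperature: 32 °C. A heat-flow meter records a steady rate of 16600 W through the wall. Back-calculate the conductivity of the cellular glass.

Using the resistance-network approach (series):
R_cast iron = L/(kA) = 0.0046/(52.4×34.1) = 2.574×10^-6 K/W
R_aluminium = L/(kA) = 0.0056/(235×34.1) = 6.988×10^-7 K/W
Sum of known resistances R_other = 3.273×10^-6 K/W
Total R = ΔT/Q = 466/16600 = 0.02807 K/W
R_cellular glass = R_total − R_other = 0.02807 K/W
k = L/(R·A) = 0.05/(0.02807×34.1)

k ≈ 0.0522 W/(m·K)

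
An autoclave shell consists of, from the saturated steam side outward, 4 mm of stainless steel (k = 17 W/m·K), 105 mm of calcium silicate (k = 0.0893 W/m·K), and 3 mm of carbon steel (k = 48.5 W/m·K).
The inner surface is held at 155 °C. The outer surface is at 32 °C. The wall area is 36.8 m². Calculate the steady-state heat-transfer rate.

Using the resistance-network approach (series):
R_stainless steel = L/(kA) = 0.004/(17×36.8) = 6.394×10^-6 K/W
R_calcium silicate = L/(kA) = 0.105/(0.0893×36.8) = 0.03195 K/W
R_carbon steel = L/(kA) = 0.003/(48.5×36.8) = 1.681×10^-6 K/W
R_total = 0.03196 K/W
Q = ΔT / R_total = 123 / 0.03196

Q ≈ 3850 W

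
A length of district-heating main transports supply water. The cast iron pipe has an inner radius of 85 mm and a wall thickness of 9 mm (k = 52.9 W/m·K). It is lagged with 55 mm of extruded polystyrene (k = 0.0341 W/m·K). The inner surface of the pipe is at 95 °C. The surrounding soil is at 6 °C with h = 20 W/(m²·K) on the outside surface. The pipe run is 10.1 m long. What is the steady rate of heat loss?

Q ≈ 408 W

For a radial system each layer contributes R = ln(r_out/r_in)/(2πkL); films add R = 1/(hA).
R_cast iron pipe wall = ln(94/85)/(2π×52.9×10.1) = 2.998×10^-5 K/W
R_extruded polystyrene = ln(149/94)/(2π×0.0341×10.1) = 0.2129 K/W
R_outer film = 1/(h_o·2πr_oL) = 1/(20×2π×0.149×10.1) = 0.005288 K/W
R_total = 0.2182 K/W
Q = ΔT/R_total = 89/0.2182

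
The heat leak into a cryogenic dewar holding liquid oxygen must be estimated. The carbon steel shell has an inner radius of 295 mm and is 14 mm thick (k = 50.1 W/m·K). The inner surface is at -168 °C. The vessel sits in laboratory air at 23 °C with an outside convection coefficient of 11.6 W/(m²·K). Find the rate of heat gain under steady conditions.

Each spherical layer contributes R = (1/r_i − 1/r_o)/(4πk):
R_carbon steel shell = (1/0.295 − 1/0.309)/(4π×50.1) = 2.439×10^-4 K/W
R_outer film = 1/(h·4πr_o²) = 1/(11.6×4π×0.309²) = 0.07185 K/W
R_total = 0.07209 K/W
Q = ΔT/R_total = 191/0.07209

Q ≈ 2650 W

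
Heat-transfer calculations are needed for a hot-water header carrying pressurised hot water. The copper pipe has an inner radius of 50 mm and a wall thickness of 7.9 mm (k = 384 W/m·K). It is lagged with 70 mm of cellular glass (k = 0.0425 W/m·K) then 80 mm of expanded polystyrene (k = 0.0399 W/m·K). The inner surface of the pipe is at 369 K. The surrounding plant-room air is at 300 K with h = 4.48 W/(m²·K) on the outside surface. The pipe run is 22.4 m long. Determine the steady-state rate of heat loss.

Q ≈ 304 W

Cylindrical conduction, so R = ln(r₂/r₁)/(2πkL) per layer, in series:
R_copper pipe wall = ln(57.9/50)/(2π×384×22.4) = 2.714×10^-6 K/W
R_cellular glass = ln(127.9/57.9)/(2π×0.0425×22.4) = 0.1325 K/W
R_expanded polystyrene = ln(207.9/127.9)/(2π×0.0399×22.4) = 0.08651 K/W
R_outer film = 1/(h_o·2πr_oL) = 1/(4.48×2π×0.2079×22.4) = 0.007629 K/W
R_total = 0.2266 K/W
Q = ΔT/R_total = 69/0.2266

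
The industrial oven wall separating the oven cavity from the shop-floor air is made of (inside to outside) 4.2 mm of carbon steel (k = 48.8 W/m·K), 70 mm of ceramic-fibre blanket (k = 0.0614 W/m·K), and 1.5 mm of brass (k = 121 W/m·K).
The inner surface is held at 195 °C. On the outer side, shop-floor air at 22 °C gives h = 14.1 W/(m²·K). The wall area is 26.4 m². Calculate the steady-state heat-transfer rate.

Series thermal resistances:
R_carbon steel = L/(kA) = 0.0042/(48.8×26.4) = 3.26×10^-6 K/W
R_ceramic-fibre blanket = L/(kA) = 0.07/(0.0614×26.4) = 0.04318 K/W
R_brass = L/(kA) = 0.0015/(121×26.4) = 4.696×10^-7 K/W
R_outer film = 1/(h_o·A) = 1/(14.1×26.4) = 0.002686 K/W
R_total = 0.04587 K/W
Q = ΔT / R_total = 173 / 0.04587

Q ≈ 3770 W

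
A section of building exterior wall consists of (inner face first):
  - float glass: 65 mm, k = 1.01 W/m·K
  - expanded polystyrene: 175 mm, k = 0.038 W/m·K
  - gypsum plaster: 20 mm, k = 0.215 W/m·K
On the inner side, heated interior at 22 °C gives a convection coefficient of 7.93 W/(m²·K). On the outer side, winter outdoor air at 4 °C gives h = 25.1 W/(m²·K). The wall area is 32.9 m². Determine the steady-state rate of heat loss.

Q ≈ 120 W

Treating each layer as a thermal resistance in series:
R_inner film = 1/(h_i·A) = 1/(7.93×32.9) = 0.003833 K/W
R_float glass = L/(kA) = 0.065/(1.01×32.9) = 0.001956 K/W
R_expanded polystyrene = L/(kA) = 0.175/(0.038×32.9) = 0.14 K/W
R_gypsum plaster = L/(kA) = 0.02/(0.215×32.9) = 0.002827 K/W
R_outer film = 1/(h_o·A) = 1/(25.1×32.9) = 0.001211 K/W
R_total = 0.1498 K/W
Q = ΔT / R_total = 18 / 0.1498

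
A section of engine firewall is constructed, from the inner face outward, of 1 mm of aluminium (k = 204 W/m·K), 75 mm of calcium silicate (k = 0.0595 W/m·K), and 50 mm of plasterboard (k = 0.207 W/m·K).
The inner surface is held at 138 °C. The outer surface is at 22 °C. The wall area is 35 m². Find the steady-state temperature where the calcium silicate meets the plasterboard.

T ≈ 40.7 °C

Thermal resistances in series:
R_aluminium = L/(kA) = 0.001/(204×35) = 1.401×10^-7 K/W
R_calcium silicate = L/(kA) = 0.075/(0.0595×35) = 0.03601 K/W
R_plasterboard = L/(kA) = 0.05/(0.207×35) = 0.006901 K/W
R_total = 0.04292 K/W;  Q = ΔT/R_total = 116/0.04292 = 2703 W
T_interface = T_inner − Q·ΣR(inner→interface) = 138 − 2700×0.03601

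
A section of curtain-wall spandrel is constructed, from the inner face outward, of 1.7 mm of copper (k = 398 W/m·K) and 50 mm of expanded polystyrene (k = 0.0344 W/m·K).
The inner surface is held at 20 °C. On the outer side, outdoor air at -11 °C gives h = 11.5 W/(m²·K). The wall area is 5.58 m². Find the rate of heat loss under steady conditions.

Treating each layer as a thermal resistance in series:
R_copper = L/(kA) = 0.0017/(398×5.58) = 7.655×10^-7 K/W
R_expanded polystyrene = L/(kA) = 0.05/(0.0344×5.58) = 0.2605 K/W
R_outer film = 1/(h_o·A) = 1/(11.5×5.58) = 0.01558 K/W
R_total = 0.2761 K/W
Q = ΔT / R_total = 31 / 0.2761

Q ≈ 112 W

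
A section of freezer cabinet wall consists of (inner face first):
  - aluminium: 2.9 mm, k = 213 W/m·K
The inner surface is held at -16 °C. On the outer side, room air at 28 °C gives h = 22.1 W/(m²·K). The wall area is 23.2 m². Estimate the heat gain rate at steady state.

Series thermal resistances:
R_aluminium = L/(kA) = 0.0029/(213×23.2) = 5.869×10^-7 K/W
R_outer film = 1/(h_o·A) = 1/(22.1×23.2) = 0.00195 K/W
R_total = 0.001951 K/W
Q = ΔT / R_total = 44 / 0.001951

Q ≈ 22600 W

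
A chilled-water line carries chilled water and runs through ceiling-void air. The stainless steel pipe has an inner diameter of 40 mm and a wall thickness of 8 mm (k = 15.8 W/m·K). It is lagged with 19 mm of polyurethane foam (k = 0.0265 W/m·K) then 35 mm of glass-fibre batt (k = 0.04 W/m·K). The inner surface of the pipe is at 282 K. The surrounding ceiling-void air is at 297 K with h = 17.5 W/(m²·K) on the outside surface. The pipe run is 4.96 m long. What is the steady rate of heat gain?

Per-layer cylindrical resistances, series-summed:
R_stainless steel pipe wall = ln(28/20)/(2π×15.8×4.96) = 6.833×10^-4 K/W
R_polyurethane foam = ln(47/28)/(2π×0.0265×4.96) = 0.6272 K/W
R_glass-fibre batt = ln(82/47)/(2π×0.04×4.96) = 0.4465 K/W
R_outer film = 1/(h_o·2πr_oL) = 1/(17.5×2π×0.082×4.96) = 0.02236 K/W
R_total = 1.097 K/W
Q = ΔT/R_total = 15/1.097

Q ≈ 13.7 W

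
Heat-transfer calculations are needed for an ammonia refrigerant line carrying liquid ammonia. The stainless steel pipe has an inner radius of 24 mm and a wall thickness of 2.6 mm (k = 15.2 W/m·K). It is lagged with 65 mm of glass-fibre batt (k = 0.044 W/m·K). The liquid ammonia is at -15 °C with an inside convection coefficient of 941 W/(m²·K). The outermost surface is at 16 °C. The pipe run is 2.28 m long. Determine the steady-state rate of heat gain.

Q ≈ 15.8 W

Radial resistances (cylindrical: R_cond = ln(r_o/r_i)/(2πkL), R_conv = 1/(h·2πrL)):
R_inner film = 1/(h_i·2πr₁L) = 1/(941×2π×0.024×2.28) = 0.003091 K/W
R_stainless steel pipe wall = ln(26.6/24)/(2π×15.2×2.28) = 4.724×10^-4 K/W
R_glass-fibre batt = ln(91.6/26.6)/(2π×0.044×2.28) = 1.962 K/W
R_total = 1.965 K/W
Q = ΔT/R_total = 31/1.965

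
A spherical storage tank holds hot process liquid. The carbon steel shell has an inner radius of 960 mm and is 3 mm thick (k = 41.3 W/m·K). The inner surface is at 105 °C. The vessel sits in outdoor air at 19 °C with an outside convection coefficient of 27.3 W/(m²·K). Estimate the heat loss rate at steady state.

Q ≈ 27300 W

Spherical conduction: R = (1/r_in − 1/r_out)/(4πk) per layer; series-sum.
R_carbon steel shell = (1/0.96 − 1/0.963)/(4π×41.3) = 6.253×10^-6 K/W
R_outer film = 1/(h·4πr_o²) = 1/(27.3×4π×0.963²) = 0.003143 K/W
R_total = 0.003149 K/W
Q = ΔT/R_total = 86/0.003149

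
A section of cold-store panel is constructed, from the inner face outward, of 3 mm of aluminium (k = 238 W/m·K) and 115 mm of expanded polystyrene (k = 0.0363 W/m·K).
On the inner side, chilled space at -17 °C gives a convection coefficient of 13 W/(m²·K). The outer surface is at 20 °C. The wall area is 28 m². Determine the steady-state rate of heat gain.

Treating each layer as a thermal resistance in series:
R_inner film = 1/(h_i·A) = 1/(13×28) = 0.002747 K/W
R_aluminium = L/(kA) = 0.003/(238×28) = 4.502×10^-7 K/W
R_expanded polystyrene = L/(kA) = 0.115/(0.0363×28) = 0.1131 K/W
R_total = 0.1159 K/W
Q = ΔT / R_total = 37 / 0.1159

Q ≈ 319 W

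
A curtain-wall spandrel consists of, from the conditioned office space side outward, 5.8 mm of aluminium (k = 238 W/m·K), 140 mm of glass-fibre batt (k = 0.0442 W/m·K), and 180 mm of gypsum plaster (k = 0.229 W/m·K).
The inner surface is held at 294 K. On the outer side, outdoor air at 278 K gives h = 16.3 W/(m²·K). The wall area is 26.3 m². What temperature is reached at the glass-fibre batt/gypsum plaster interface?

Model the wall as resistances in series:
R_aluminium = L/(kA) = 0.0058/(238×26.3) = 9.266×10^-7 K/W
R_glass-fibre batt = L/(kA) = 0.14/(0.0442×26.3) = 0.1204 K/W
R_gypsum plaster = L/(kA) = 0.18/(0.229×26.3) = 0.02989 K/W
R_outer film = 1/(h_o·A) = 1/(16.3×26.3) = 0.002333 K/W
R_total = 0.1527 K/W;  Q = ΔT/R_total = 16/0.1527 = 104.8 W
T_interface = T_inner − Q·ΣR(inner→interface) = 294 − 105×0.1204

T ≈ 281 K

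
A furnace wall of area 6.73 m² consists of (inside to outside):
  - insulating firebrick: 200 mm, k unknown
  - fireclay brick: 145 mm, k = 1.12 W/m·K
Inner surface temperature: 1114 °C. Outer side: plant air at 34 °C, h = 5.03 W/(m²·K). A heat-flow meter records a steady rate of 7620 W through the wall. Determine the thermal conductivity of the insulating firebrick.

k ≈ 0.32 W/(m·K)

Series thermal resistances:
R_fireclay brick = L/(kA) = 0.145/(1.12×6.73) = 0.01924 K/W
R_outer film = 1/(h_o·A) = 1/(5.03×6.73) = 0.02954 K/W
Sum of known resistances R_other = 0.04878 K/W
Total R = ΔT/Q = 1080/7620 = 0.1417 K/W
R_insulating firebrick = R_total − R_other = 0.09295 K/W
k = L/(R·A) = 0.2/(0.09295×6.73)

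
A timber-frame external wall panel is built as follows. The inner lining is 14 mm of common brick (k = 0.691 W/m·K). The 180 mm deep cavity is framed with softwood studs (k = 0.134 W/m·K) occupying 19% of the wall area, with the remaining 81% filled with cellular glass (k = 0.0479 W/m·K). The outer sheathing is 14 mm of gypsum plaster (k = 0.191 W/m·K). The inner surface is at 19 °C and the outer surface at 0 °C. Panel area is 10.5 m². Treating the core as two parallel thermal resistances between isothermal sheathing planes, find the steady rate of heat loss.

Sheathing layers in series; stud and cavity paths in parallel between them.
R_inner = 0.014/(0.691×10.5) = 0.00193 K/W
R_stud  = 0.18/(0.134×0.19×10.5) = 0.6733 K/W
R_cav   = 0.18/(0.0479×0.81×10.5) = 0.4418 K/W
1/R_core = 1/R_stud + 1/R_cav → R_core = 0.2668 K/W
R_outer = 0.014/(0.191×10.5) = 0.006981 K/W
R_total = 0.2757 K/W
Q = ΔT/R_total = 19/0.2757

Q ≈ 68.9 W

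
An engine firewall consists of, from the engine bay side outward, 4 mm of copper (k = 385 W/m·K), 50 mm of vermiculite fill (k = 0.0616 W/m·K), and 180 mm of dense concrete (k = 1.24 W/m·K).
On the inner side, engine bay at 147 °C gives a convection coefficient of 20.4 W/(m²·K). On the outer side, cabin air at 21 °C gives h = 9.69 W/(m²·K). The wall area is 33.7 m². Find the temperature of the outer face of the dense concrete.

T ≈ 32.7 °C

Using the resistance-network approach (series):
R_inner film = 1/(h_i·A) = 1/(20.4×33.7) = 0.001455 K/W
R_copper = L/(kA) = 0.004/(385×33.7) = 3.083×10^-7 K/W
R_vermiculite fill = L/(kA) = 0.05/(0.0616×33.7) = 0.02409 K/W
R_dense concrete = L/(kA) = 0.18/(1.24×33.7) = 0.004307 K/W
R_outer film = 1/(h_o·A) = 1/(9.69×33.7) = 0.003062 K/W
R_total = 0.03291 K/W;  Q = ΔT/R_total = 126/0.03291 = 3829 W
T_interface = T_inner − Q·ΣR(inner→interface) = 147 − 3830×0.02985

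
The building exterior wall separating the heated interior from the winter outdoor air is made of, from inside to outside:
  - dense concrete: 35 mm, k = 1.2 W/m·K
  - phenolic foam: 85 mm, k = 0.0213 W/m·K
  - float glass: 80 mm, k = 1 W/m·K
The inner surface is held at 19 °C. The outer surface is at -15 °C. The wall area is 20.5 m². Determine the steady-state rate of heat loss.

Thermal resistances in series:
R_dense concrete = L/(kA) = 0.035/(1.2×20.5) = 0.001423 K/W
R_phenolic foam = L/(kA) = 0.085/(0.0213×20.5) = 0.1947 K/W
R_float glass = L/(kA) = 0.08/(1×20.5) = 0.003902 K/W
R_total = 0.2 K/W
Q = ΔT / R_total = 34 / 0.2

Q ≈ 170 W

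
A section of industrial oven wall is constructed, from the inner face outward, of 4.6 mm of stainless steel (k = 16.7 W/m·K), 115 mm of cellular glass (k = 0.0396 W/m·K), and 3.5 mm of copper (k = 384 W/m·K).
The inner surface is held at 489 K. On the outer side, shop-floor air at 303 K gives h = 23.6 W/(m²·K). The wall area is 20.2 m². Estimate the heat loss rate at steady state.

Q ≈ 1280 W

Model the wall as resistances in series:
R_stainless steel = L/(kA) = 0.0046/(16.7×20.2) = 1.364×10^-5 K/W
R_cellular glass = L/(kA) = 0.115/(0.0396×20.2) = 0.1438 K/W
R_copper = L/(kA) = 0.0035/(384×20.2) = 4.512×10^-7 K/W
R_outer film = 1/(h_o·A) = 1/(23.6×20.2) = 0.002098 K/W
R_total = 0.1459 K/W
Q = ΔT / R_total = 186 / 0.1459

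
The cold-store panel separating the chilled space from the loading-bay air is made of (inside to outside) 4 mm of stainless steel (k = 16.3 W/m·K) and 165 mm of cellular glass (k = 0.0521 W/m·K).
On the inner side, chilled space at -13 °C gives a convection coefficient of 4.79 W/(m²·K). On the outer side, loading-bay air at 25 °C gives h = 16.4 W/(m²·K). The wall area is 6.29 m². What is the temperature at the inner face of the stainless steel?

Model the wall as resistances in series:
R_inner film = 1/(h_i·A) = 1/(4.79×6.29) = 0.03319 K/W
R_stainless steel = L/(kA) = 0.004/(16.3×6.29) = 3.901×10^-5 K/W
R_cellular glass = L/(kA) = 0.165/(0.0521×6.29) = 0.5035 K/W
R_outer film = 1/(h_o·A) = 1/(16.4×6.29) = 0.009694 K/W
R_total = 0.5464 K/W;  Q = ΔT/R_total = 38/0.5464 = 69.54 W
T_interface = T_inner + Q·ΣR(inner→interface) = -13 + 69.5×0.03319

T ≈ -10.7 °C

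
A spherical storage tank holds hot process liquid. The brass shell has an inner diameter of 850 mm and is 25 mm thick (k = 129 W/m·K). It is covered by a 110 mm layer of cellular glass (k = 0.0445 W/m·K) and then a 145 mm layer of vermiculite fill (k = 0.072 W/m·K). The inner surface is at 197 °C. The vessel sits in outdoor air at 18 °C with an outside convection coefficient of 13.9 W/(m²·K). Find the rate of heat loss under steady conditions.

Radial (spherical) resistances in series:
R_brass shell = (1/0.425 − 1/0.45)/(4π×129) = 8.064×10^-5 K/W
R_cellular glass = (1/0.45 − 1/0.56)/(4π×0.0445) = 0.7806 K/W
R_vermiculite fill = (1/0.56 − 1/0.705)/(4π×0.072) = 0.4059 K/W
R_outer film = 1/(h·4πr_o²) = 1/(13.9×4π×0.705²) = 0.01152 K/W
R_total = 1.198 K/W
Q = ΔT/R_total = 179/1.198

Q ≈ 149 W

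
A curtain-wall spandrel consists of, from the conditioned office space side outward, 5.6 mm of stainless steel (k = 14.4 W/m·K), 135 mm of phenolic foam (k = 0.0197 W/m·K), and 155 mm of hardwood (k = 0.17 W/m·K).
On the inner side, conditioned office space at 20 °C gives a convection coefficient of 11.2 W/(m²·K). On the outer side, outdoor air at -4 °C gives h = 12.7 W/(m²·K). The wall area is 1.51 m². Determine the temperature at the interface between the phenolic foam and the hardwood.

Thermal resistances in series:
R_inner film = 1/(h_i·A) = 1/(11.2×1.51) = 0.05913 K/W
R_stainless steel = L/(kA) = 0.0056/(14.4×1.51) = 2.575×10^-4 K/W
R_phenolic foam = L/(kA) = 0.135/(0.0197×1.51) = 4.538 K/W
R_hardwood = L/(kA) = 0.155/(0.17×1.51) = 0.6038 K/W
R_outer film = 1/(h_o·A) = 1/(12.7×1.51) = 0.05215 K/W
R_total = 5.254 K/W;  Q = ΔT/R_total = 24/5.254 = 4.568 W
T_interface = T_inner − Q·ΣR(inner→interface) = 20 − 4.57×4.598

T ≈ -1 °C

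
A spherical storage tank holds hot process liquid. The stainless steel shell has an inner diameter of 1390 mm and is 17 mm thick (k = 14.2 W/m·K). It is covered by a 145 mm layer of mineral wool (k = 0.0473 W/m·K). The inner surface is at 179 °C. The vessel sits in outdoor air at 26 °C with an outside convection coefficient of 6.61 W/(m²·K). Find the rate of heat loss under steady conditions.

For a spherical shell R = (1/r₁ − 1/r₂)/(4πk); film R = 1/(h·4πr²). In series:
R_stainless steel shell = (1/0.695 − 1/0.712)/(4π×14.2) = 1.925×10^-4 K/W
R_mineral wool = (1/0.712 − 1/0.857)/(4π×0.0473) = 0.3998 K/W
R_outer film = 1/(h·4πr_o²) = 1/(6.61×4π×0.857²) = 0.01639 K/W
R_total = 0.4164 K/W
Q = ΔT/R_total = 153/0.4164

Q ≈ 367 W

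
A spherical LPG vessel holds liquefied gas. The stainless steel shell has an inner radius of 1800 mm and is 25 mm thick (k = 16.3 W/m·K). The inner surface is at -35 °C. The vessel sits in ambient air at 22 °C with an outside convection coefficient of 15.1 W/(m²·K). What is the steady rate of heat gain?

For a spherical shell R = (1/r₁ − 1/r₂)/(4πk); film R = 1/(h·4πr²). In series:
R_stainless steel shell = (1/1.8 − 1/1.825)/(4π×16.3) = 3.715×10^-5 K/W
R_outer film = 1/(h·4πr_o²) = 1/(15.1×4π×1.825²) = 0.001582 K/W
R_total = 0.001619 K/W
Q = ΔT/R_total = 57/0.001619

Q ≈ 35200 W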